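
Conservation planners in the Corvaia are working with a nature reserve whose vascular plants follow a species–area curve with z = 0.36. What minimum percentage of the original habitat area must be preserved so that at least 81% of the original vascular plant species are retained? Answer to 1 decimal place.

55.7%

Need (A_new/A_old)^0.36 = 0.81, so A_new/A_old = 0.81^(1/0.36) = 0.81^2.778
ln(A_new/A_old) = ln 0.81 / 0.36 = -0.2107 / 0.36 = -0.5853
A_new/A_old = e^-0.5853 ≈ 0.5569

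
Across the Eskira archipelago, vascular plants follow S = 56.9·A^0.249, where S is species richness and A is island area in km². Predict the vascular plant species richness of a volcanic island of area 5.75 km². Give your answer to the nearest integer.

S = 56.9 × 5.75^0.249 = 56.9 × 1.546 ≈ 87.96

88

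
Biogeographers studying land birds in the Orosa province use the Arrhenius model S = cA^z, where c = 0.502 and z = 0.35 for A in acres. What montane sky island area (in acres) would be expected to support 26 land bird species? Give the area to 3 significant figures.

79100 acres

26 = 0.502 × A^0.35  ⇒  A^0.35 = 26/0.502 = 51.79
ln A = ln(51.79) / 0.35 = 3.9473 / 0.35 = 11.2779
A = e^11.2779 ≈ 79052 acres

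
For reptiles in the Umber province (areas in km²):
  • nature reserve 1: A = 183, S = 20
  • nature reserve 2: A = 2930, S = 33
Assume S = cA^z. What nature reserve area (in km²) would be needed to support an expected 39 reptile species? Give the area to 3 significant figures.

z = ln(33/20) / ln(2930/183) = 0.5008 / 2.7733 = 0.1806
c = 20 / 183^0.1806 = 20 / 2.562 = 7.807
A = (39/7.807)^(1/0.1806) ⇒ ln A = ln(4.995)/0.1806 = 8.9079
A = e^8.9079 ≈ 7390 km²

7390 km²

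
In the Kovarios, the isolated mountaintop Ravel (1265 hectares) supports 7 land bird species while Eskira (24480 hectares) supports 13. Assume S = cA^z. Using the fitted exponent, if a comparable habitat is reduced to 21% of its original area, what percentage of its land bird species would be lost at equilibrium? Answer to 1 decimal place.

27.8%

z = ln(13/7) / ln(24480/1265) = 0.6190 / 2.9628 = 0.2089
S_new/S_old = (A_new/A_old)^z = 0.21^0.2089 = exp(0.2089 × -1.5606) = 0.7217
Fraction lost = 1 − 0.7217 = 0.2783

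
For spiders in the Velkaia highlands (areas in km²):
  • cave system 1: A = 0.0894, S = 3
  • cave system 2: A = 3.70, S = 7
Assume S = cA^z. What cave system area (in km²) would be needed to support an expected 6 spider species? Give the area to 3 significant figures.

1.88 km²

z = ln(7/3) / ln(3.7/0.0894) = 0.8473 / 3.7230 = 0.2276
c = 3 / 0.0894^0.2276 = 3 / 0.5772 = 5.197
A = (6/5.197)^(1/0.2276) ⇒ ln A = ln(1.154)/0.2276 = 0.6310
A = e^0.6310 ≈ 1.879 km²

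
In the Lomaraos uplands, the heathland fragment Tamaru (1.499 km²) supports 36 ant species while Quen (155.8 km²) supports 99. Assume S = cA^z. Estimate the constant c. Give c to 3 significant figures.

33.0

z = ln(S₂/S₁) / ln(A₂/A₁) = ln(99/36) / ln(155.8/1.499) = 1.0116 / 4.6438 = 0.2178
c = S₁ / A₁^z = 36 / 1.499^0.2178 = 36 / 1.092 = 32.96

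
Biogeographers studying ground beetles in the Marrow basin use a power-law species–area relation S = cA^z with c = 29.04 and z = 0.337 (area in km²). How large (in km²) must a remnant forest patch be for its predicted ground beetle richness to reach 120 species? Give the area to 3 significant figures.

120 = 29.04 × A^0.337  ⇒  A^0.337 = 120/29.04 = 4.132
ln A = ln(4.132) / 0.337 = 1.4188 / 0.337 = 4.2101
A = e^4.2101 ≈ 67.37 km²

67.4 km²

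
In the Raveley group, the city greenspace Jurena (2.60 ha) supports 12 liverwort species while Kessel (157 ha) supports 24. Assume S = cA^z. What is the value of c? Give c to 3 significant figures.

10.2

z = ln(S₂/S₁) / ln(A₂/A₁) = ln(24/12) / ln(157/2.6) = 0.6931 / 4.1007 = 0.1690
c = S₁ / A₁^z = 12 / 2.6^0.1690 = 12 / 1.175 = 10.21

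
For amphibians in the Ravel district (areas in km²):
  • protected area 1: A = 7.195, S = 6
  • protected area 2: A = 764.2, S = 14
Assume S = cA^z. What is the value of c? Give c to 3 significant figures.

4.19

z = ln(S₂/S₁) / ln(A₂/A₁) = ln(14/6) / ln(764.2/7.195) = 0.8473 / 4.6654 = 0.1816
c = S₁ / A₁^z = 6 / 7.195^0.1816 = 6 / 1.431 = 4.193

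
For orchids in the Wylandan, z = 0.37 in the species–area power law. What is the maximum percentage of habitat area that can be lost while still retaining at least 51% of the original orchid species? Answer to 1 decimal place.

83.8%

Need (A_new/A_old)^0.37 = 0.51, so A_new/A_old = 0.51^(1/0.37) = 0.51^2.703
ln(A_new/A_old) = ln 0.51 / 0.37 = -0.6733 / 0.37 = -1.8199
A_new/A_old = e^-1.8199 ≈ 0.1621
Fraction that can be lost = 1 − 0.1621 = 0.8379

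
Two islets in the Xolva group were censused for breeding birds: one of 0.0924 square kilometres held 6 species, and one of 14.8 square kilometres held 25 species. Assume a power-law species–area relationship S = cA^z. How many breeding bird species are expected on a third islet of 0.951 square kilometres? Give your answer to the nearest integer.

12

z = ln(25/6) / ln(14.8/0.0924) = 1.4271 / 5.0763 = 0.2811
c = 6 / 0.0924^0.2811 = 6 / 0.5119 = 11.72
S₃ = 11.72 × 0.951^0.2811 = 11.72 × 0.986 ≈ 11.56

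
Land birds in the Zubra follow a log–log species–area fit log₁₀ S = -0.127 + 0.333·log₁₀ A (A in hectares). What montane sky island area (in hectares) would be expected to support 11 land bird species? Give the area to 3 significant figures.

3230 hectares

11 = 0.7464 × A^0.333  ⇒  A^0.333 = 11/0.7464 = 14.74
ln A = ln(14.74) / 0.333 = 2.6903 / 0.333 = 8.0790
A = e^8.0790 ≈ 3226 hectares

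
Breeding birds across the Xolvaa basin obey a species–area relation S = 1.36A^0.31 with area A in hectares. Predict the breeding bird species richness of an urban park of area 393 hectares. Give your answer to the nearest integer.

9

S = 1.36 × 393^0.31 = 1.36 × 6.372 ≈ 8.666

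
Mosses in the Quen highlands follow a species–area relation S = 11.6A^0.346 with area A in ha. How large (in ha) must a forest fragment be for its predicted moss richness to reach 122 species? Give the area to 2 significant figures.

900 ha

122 = 11.6 × A^0.346  ⇒  A^0.346 = 122/11.6 = 10.52
ln A = ln(10.52) / 0.346 = 2.3530 / 0.346 = 6.8006
A = e^6.8006 ≈ 898.4 ha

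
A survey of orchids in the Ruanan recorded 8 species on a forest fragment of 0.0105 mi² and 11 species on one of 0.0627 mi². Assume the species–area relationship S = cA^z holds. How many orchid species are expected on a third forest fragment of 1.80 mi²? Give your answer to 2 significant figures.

20

z = ln(11/8) / ln(0.0627/0.0105) = 0.3185 / 1.7870 = 0.1782
c = 8 / 0.0105^0.1782 = 8 / 0.444 = 18.02
S₃ = 18.02 × 1.8^0.1782 = 18.02 × 1.11 ≈ 20.01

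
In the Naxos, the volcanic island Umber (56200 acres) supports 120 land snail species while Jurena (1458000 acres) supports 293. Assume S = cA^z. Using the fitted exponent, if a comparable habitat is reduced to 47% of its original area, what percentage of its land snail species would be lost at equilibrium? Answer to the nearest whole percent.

z = ln(293/120) / ln(1458000/56200) = 0.8927 / 3.2559 = 0.2742
S_new/S_old = (A_new/A_old)^z = 0.47^0.2742 = exp(0.2742 × -0.7550) = 0.813
Fraction lost = 1 − 0.813 = 0.187

19%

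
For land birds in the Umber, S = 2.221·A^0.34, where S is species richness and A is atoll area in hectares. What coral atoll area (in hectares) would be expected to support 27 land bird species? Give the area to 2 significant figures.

27 = 2.221 × A^0.34  ⇒  A^0.34 = 27/2.221 = 12.16
ln A = ln(12.16) / 0.34 = 2.4979 / 0.34 = 7.3467
A = e^7.3467 ≈ 1551 hectares

1600 hectares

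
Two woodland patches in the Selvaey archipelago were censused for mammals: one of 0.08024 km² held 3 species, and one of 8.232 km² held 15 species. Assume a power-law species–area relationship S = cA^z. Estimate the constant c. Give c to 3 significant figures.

z = ln(S₂/S₁) / ln(A₂/A₁) = ln(15/3) / ln(8.232/0.08024) = 1.6094 / 4.6308 = 0.3476
c = S₁ / A₁^z = 3 / 0.08024^0.3476 = 3 / 0.4161 = 7.209

7.21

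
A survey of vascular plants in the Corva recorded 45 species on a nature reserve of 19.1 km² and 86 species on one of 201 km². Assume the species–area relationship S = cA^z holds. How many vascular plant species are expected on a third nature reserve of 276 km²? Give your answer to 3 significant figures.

z = ln(86/45) / ln(201/19.1) = 0.6477 / 2.3536 = 0.2752
c = 45 / 19.1^0.2752 = 45 / 2.252 = 19.98
S₃ = 19.98 × 276^0.2752 = 19.98 × 4.696 ≈ 93.84

93.8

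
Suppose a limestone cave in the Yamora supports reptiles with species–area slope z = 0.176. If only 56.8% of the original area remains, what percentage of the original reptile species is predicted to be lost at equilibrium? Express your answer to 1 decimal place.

9.5%

S_new/S_old = (A_new/A_old)^z = 0.568^0.176
= exp(0.176 × ln 0.568) = exp(0.176 × -0.5656) = exp(-0.0996) ≈ 0.9052
Fraction lost = 1 − 0.9052 = 0.09476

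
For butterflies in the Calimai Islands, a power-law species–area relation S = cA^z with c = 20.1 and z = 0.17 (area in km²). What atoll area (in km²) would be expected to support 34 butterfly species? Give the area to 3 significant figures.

22.0 km²

34 = 20.1 × A^0.17  ⇒  A^0.17 = 34/20.1 = 1.692
ln A = ln(1.692) / 0.17 = 0.5256 / 0.17 = 3.0920
A = e^3.0920 ≈ 22.02 km²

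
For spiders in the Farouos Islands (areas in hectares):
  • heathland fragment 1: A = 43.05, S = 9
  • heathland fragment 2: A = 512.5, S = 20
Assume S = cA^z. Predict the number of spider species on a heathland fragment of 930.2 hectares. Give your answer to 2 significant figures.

24

z = ln(20/9) / ln(512.5/43.05) = 0.7985 / 2.4769 = 0.3224
c = 9 / 43.05^0.3224 = 9 / 3.363 = 2.676
S₃ = 2.676 × 930.2^0.3224 = 2.676 × 9.057 ≈ 24.24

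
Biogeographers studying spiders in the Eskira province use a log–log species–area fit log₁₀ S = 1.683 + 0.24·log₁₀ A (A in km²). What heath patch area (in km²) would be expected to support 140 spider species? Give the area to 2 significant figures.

85 km²

140 = 48.19 × A^0.24  ⇒  A^0.24 = 140/48.19 = 2.905
ln A = ln(2.905) / 0.24 = 1.0664 / 0.24 = 4.4433
A = e^4.4433 ≈ 85.06 km²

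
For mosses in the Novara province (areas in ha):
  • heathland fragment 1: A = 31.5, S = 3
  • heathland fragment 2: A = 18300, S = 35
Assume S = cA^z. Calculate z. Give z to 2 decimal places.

0.39

Taking logs: ln S = ln c + z ln A, so z = (ln S₂ − ln S₁)/(ln A₂ − ln A₁).
z = ln(35/3) / ln(18300/31.5) = ln(11.67) / ln(581) = 2.4567 / 6.3647 = 0.3860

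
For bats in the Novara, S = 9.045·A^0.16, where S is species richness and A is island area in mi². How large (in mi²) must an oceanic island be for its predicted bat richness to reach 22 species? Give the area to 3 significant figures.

22 = 9.045 × A^0.16  ⇒  A^0.16 = 22/9.045 = 2.432
ln A = ln(2.432) / 0.16 = 0.8888 / 0.16 = 5.5552
A = e^5.5552 ≈ 258.6 mi²

259 mi²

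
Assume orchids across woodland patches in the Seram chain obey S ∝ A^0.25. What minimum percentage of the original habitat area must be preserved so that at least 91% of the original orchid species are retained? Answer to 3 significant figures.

Need (A_new/A_old)^0.25 = 0.91, so A_new/A_old = 0.91^(1/0.25) = 0.91^4
ln(A_new/A_old) = ln 0.91 / 0.25 = -0.0943 / 0.25 = -0.3772
A_new/A_old = e^-0.3772 ≈ 0.6857

68.6%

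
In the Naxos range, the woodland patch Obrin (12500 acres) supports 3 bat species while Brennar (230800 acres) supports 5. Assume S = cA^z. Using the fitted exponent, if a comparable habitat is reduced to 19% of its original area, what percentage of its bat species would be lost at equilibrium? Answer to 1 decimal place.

25.2%

z = ln(5/3) / ln(230800/12500) = 0.5108 / 2.9158 = 0.1752
S_new/S_old = (A_new/A_old)^z = 0.19^0.1752 = exp(0.1752 × -1.6607) = 0.7476
Fraction lost = 1 − 0.7476 = 0.2524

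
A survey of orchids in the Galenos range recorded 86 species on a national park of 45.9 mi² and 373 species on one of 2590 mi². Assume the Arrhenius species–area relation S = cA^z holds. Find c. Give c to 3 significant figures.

21.4

z = ln(S₂/S₁) / ln(A₂/A₁) = ln(373/86) / ln(2590/45.9) = 1.4672 / 4.0329 = 0.3638
c = S₁ / A₁^z = 86 / 45.9^0.3638 = 86 / 4.023 = 21.38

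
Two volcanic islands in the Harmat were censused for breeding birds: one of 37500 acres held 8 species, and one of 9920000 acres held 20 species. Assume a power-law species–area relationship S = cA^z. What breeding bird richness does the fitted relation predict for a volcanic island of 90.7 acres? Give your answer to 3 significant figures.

2.97

z = ln(20/8) / ln(9920000/37500) = 0.9163 / 5.5780 = 0.1643
c = 8 / 37500^0.1643 = 8 / 5.641 = 1.418
S₃ = 1.418 × 90.7^0.1643 = 1.418 × 2.097 ≈ 2.974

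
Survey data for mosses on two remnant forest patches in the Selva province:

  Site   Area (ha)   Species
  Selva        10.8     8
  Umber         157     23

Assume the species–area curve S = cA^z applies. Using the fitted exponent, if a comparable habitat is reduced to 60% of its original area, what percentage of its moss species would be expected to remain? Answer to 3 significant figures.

z = ln(23/8) / ln(157/10.8) = 1.0561 / 2.6767 = 0.3945
S_new/S_old = (A_new/A_old)^z = 0.6^0.3945 = exp(0.3945 × -0.5108) = 0.8175

81.7%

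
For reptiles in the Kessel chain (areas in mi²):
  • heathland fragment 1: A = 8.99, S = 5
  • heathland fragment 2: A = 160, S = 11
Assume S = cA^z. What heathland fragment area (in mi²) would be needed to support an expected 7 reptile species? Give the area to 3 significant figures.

z = ln(11/5) / ln(160/8.99) = 0.7885 / 2.8791 = 0.2739
c = 5 / 8.99^0.2739 = 5 / 1.825 = 2.74
A = (7/2.74)^(1/0.2739) ⇒ ln A = ln(2.555)/0.2739 = 3.4247
A = e^3.4247 ≈ 30.71 mi²

30.7 mi²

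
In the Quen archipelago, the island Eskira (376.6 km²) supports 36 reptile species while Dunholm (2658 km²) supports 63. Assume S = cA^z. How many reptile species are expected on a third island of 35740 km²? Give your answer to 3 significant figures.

z = ln(63/36) / ln(2658/376.6) = 0.5596 / 1.9541 = 0.2864
c = 36 / 376.6^0.2864 = 36 / 5.466 = 6.586
S₃ = 6.586 × 35740^0.2864 = 6.586 × 20.13 ≈ 132.6

133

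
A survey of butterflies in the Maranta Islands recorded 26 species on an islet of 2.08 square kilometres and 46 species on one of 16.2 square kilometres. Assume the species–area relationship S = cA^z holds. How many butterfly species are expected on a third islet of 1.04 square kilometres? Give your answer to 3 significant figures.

21.4

z = ln(46/26) / ln(16.2/2.08) = 0.5705 / 2.0526 = 0.2780
c = 26 / 2.08^0.2780 = 26 / 1.226 = 21.21
S₃ = 21.21 × 1.04^0.2780 = 21.21 × 1.011 ≈ 21.44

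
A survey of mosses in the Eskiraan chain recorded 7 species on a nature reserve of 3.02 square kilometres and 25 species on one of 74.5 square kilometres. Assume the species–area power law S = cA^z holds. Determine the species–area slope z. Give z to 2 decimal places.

0.40

Taking logs: ln S = ln c + z ln A, so z = (ln S₂ − ln S₁)/(ln A₂ − ln A₁).
z = ln(25/7) / ln(74.5/3.02) = ln(3.571) / ln(24.67) = 1.2730 / 3.2055 = 0.3971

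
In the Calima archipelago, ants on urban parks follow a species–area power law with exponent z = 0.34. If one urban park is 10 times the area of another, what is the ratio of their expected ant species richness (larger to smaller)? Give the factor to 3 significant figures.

S₂/S₁ = (A₂/A₁)^z = 10^0.34
ln(S₂/S₁) = 0.34 × ln 10 = 0.34 × 2.3026 = 0.7829
S₂/S₁ = e^0.7829 ≈ 2.188

2.19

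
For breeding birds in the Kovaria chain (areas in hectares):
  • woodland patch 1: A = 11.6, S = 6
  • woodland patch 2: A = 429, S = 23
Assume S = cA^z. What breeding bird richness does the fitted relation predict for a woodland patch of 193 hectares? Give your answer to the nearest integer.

z = ln(23/6) / ln(429/11.6) = 1.3437 / 3.6105 = 0.3722
c = 6 / 11.6^0.3722 = 6 / 2.49 = 2.41
S₃ = 2.41 × 193^0.3722 = 2.41 × 7.09 ≈ 17.09

17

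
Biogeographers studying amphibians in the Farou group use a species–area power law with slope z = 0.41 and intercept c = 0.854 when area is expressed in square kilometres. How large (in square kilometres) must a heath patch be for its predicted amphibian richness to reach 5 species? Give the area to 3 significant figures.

74.5 square kilometres

5 = 0.854 × A^0.41  ⇒  A^0.41 = 5/0.854 = 5.855
ln A = ln(5.855) / 0.41 = 1.7673 / 0.41 = 4.3104
A = e^4.3104 ≈ 74.47 square kilometres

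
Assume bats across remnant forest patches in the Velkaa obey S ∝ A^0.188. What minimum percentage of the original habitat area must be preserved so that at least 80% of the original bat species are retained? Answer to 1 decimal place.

Need (A_new/A_old)^0.188 = 0.8, so A_new/A_old = 0.8^(1/0.188) = 0.8^5.319
ln(A_new/A_old) = ln 0.8 / 0.188 = -0.2231 / 0.188 = -1.1869
A_new/A_old = e^-1.1869 ≈ 0.3052

30.5%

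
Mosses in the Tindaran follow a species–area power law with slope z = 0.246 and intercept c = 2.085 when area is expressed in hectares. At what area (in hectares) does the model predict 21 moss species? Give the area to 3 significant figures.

12000 hectares

21 = 2.085 × A^0.246  ⇒  A^0.246 = 21/2.085 = 10.07
ln A = ln(10.07) / 0.246 = 2.3098 / 0.246 = 9.3892
A = e^9.3892 ≈ 11959 hectares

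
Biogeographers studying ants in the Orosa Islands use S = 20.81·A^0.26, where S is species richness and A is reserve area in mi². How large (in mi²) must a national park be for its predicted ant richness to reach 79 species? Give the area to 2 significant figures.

170 mi²

79 = 20.81 × A^0.26  ⇒  A^0.26 = 79/20.81 = 3.796
ln A = ln(3.796) / 0.26 = 1.3340 / 0.26 = 5.1308
A = e^5.1308 ≈ 169.2 mi²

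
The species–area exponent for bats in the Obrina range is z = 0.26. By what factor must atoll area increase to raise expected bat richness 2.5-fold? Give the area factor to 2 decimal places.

33.93

(A₂/A₁)^0.26 = 2.5, so A₂/A₁ = 2.5^(1/0.26) = 2.5^3.846
ln(A₂/A₁) = ln 2.5 / 0.26 = 0.9163 / 0.26 = 3.5242
A₂/A₁ = e^3.5242 ≈ 33.93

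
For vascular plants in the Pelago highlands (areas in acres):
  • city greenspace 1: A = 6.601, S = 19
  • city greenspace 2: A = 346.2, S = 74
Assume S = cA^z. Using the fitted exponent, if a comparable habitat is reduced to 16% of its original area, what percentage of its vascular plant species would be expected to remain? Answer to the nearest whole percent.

z = ln(74/19) / ln(346.2/6.601) = 1.3596 / 3.9598 = 0.3434
S_new/S_old = (A_new/A_old)^z = 0.16^0.3434 = exp(0.3434 × -1.8326) = 0.533

53%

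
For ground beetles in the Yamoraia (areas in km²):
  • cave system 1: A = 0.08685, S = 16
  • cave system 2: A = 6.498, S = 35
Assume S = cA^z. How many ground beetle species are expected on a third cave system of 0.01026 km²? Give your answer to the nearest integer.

11

z = ln(35/16) / ln(6.498/0.08685) = 0.7828 / 4.3151 = 0.1814
c = 16 / 0.08685^0.1814 = 16 / 0.6419 = 24.92
S₃ = 24.92 × 0.01026^0.1814 = 24.92 × 0.4357 ≈ 10.86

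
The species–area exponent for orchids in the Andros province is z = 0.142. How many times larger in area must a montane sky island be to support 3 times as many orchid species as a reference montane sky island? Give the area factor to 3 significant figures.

2290

(A₂/A₁)^0.142 = 3, so A₂/A₁ = 3^(1/0.142) = 3^7.042
ln(A₂/A₁) = ln 3 / 0.142 = 1.0986 / 0.142 = 7.7367
A₂/A₁ = e^7.7367 ≈ 2291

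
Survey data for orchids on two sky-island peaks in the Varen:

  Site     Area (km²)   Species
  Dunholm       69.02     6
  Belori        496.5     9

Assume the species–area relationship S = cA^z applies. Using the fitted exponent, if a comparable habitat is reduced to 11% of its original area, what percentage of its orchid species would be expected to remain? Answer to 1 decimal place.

63.5%

z = ln(9/6) / ln(496.5/69.02) = 0.4055 / 1.9732 = 0.2055
S_new/S_old = (A_new/A_old)^z = 0.11^0.2055 = exp(0.2055 × -2.2073) = 0.6354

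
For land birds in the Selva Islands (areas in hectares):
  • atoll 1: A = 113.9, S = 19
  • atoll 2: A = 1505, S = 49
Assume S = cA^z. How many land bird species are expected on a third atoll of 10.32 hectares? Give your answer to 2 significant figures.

7.9

z = ln(49/19) / ln(1505/113.9) = 0.9474 / 2.5812 = 0.3670
c = 19 / 113.9^0.3670 = 19 / 5.686 = 3.342
S₃ = 3.342 × 10.32^0.3670 = 3.342 × 2.355 ≈ 7.87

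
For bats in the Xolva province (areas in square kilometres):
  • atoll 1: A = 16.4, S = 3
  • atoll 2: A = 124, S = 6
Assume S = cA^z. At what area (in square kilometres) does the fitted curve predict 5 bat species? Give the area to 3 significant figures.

72.8 square kilometres

z = ln(6/3) / ln(124/16.4) = 0.6931 / 2.0230 = 0.3426
c = 3 / 16.4^0.3426 = 3 / 2.608 = 1.15
A = (5/1.15)^(1/0.3426) ⇒ ln A = ln(4.346)/0.3426 = 4.2882
A = e^4.2882 ≈ 72.83 square kilometres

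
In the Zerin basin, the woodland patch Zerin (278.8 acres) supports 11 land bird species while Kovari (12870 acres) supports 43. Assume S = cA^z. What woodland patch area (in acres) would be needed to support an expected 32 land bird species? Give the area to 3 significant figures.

z = ln(43/11) / ln(12870/278.8) = 1.3633 / 3.8322 = 0.3558
c = 11 / 278.8^0.3558 = 11 / 7.412 = 1.484
A = (32/1.484)^(1/0.3558) ⇒ ln A = ln(21.56)/0.3558 = 8.6321
A = e^8.6321 ≈ 5609 acres

5610 acres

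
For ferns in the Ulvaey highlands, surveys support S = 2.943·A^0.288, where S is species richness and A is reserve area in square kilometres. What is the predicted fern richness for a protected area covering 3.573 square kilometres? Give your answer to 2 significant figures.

S = 2.943 × 3.573^0.288
ln S = ln 2.943 + 0.288 × ln 3.573 = 1.0794 + 0.288 × 1.2734 = 1.4462
S = e^1.4462 ≈ 4.247

4.2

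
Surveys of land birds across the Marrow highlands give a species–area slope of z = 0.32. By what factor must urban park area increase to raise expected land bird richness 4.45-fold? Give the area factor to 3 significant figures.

(A₂/A₁)^0.32 = 4.45, so A₂/A₁ = 4.45^(1/0.32) = 4.45^3.125
ln(A₂/A₁) = ln 4.45 / 0.32 = 1.4929 / 0.32 = 4.6653
A₂/A₁ = e^4.6653 ≈ 106.2

106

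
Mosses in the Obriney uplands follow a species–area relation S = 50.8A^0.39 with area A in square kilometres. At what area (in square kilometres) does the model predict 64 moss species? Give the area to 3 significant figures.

1.81 square kilometres

64 = 50.8 × A^0.39  ⇒  A^0.39 = 64/50.8 = 1.26
ln A = ln(1.26) / 0.39 = 0.2310 / 0.39 = 0.5923
A = e^0.5923 ≈ 1.808 square kilometres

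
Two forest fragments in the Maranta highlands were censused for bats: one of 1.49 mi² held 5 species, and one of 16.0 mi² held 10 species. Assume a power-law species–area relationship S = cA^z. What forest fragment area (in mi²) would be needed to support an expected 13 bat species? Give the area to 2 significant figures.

39 mi²

z = ln(10/5) / ln(16/1.49) = 0.6931 / 2.3738 = 0.2920
c = 5 / 1.49^0.2920 = 5 / 1.123 = 4.45
A = (13/4.45)^(1/0.2920) ⇒ ln A = ln(2.921)/0.2920 = 3.6711
A = e^3.6711 ≈ 39.3 mi²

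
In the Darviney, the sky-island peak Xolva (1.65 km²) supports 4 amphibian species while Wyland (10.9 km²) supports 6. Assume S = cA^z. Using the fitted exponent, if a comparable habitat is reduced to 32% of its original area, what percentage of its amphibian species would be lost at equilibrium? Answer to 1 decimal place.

z = ln(6/4) / ln(10.9/1.65) = 0.4055 / 1.8880 = 0.2148
S_new/S_old = (A_new/A_old)^z = 0.32^0.2148 = exp(0.2148 × -1.1394) = 0.7829
Fraction lost = 1 − 0.7829 = 0.2171

21.7%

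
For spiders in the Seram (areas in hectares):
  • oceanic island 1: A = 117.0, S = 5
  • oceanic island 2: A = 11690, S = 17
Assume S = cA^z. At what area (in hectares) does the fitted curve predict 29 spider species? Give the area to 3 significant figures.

87200 hectares

z = ln(17/5) / ln(11690/117) = 1.2238 / 4.6043 = 0.2658
c = 5 / 117^0.2658 = 5 / 3.546 = 1.41
A = (29/1.41)^(1/0.2658) ⇒ ln A = ln(20.56)/0.2658 = 11.3759
A = e^11.3759 ≈ 87196 hectares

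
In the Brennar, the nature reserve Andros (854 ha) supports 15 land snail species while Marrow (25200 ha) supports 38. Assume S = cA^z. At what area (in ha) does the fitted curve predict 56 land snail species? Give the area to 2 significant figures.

z = ln(38/15) / ln(25200/854) = 0.9295 / 3.3847 = 0.2746
c = 15 / 854^0.2746 = 15 / 6.384 = 2.35
A = (56/2.35)^(1/0.2746) ⇒ ln A = ln(23.83)/0.2746 = 11.5465
A = e^11.5465 ≈ 103419 ha

100000 ha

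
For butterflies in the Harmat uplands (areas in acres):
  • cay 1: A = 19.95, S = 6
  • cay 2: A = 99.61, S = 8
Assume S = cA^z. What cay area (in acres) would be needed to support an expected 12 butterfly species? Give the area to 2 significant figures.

z = ln(8/6) / ln(99.61/19.95) = 0.2877 / 1.6080 = 0.1789
c = 6 / 19.95^0.1789 = 6 / 1.708 = 3.512
A = (12/3.512)^(1/0.1789) ⇒ ln A = ln(3.417)/0.1789 = 6.8677
A = e^6.8677 ≈ 960.7 acres

960 acres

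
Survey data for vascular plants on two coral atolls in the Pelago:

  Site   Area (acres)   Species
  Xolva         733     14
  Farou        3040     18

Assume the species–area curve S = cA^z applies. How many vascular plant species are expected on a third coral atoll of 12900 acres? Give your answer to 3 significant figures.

z = ln(18/14) / ln(3040/733) = 0.2513 / 1.4225 = 0.1767
c = 14 / 733^0.1767 = 14 / 3.208 = 4.365
S₃ = 4.365 × 12900^0.1767 = 4.365 × 5.324 ≈ 23.24

23.2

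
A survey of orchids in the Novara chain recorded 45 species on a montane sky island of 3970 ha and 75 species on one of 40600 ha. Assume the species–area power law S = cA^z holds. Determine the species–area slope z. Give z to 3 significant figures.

Taking logs: ln S = ln c + z ln A, so z = (ln S₂ − ln S₁)/(ln A₂ − ln A₁).
z = ln(75/45) / ln(40600/3970) = ln(1.667) / ln(10.23) = 0.5108 / 2.3250 = 0.2197

0.220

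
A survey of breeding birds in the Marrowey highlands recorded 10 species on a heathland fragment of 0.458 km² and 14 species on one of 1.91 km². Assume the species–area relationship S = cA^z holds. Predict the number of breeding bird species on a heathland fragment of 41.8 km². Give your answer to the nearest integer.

29

z = ln(14/10) / ln(1.91/0.458) = 0.3365 / 1.4280 = 0.2356
c = 10 / 0.458^0.2356 = 10 / 0.8319 = 12.02
S₃ = 12.02 × 41.8^0.2356 = 12.02 × 2.41 ≈ 28.97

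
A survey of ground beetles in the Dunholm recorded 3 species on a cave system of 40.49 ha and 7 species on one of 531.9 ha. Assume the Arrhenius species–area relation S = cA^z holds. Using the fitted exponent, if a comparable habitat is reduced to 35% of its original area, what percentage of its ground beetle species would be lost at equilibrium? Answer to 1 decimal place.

z = ln(7/3) / ln(531.9/40.49) = 0.8473 / 2.5754 = 0.3290
S_new/S_old = (A_new/A_old)^z = 0.35^0.3290 = exp(0.3290 × -1.0498) = 0.7079
Fraction lost = 1 − 0.7079 = 0.2921

29.2%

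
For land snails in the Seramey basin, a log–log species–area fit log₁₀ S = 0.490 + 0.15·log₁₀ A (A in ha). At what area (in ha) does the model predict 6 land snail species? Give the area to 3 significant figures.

6 = 3.09 × A^0.15  ⇒  A^0.15 = 6/3.09 = 1.942
ln A = ln(1.942) / 0.15 = 0.6635 / 0.15 = 4.4233
A = e^4.4233 ≈ 83.37 ha

83.4 ha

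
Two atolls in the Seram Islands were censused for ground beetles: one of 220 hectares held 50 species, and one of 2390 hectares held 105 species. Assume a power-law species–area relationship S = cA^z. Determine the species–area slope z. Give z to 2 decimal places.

0.31

Taking logs: ln S = ln c + z ln A, so z = (ln S₂ − ln S₁)/(ln A₂ − ln A₁).
z = ln(105/50) / ln(2390/220) = ln(2.1) / ln(10.86) = 0.7419 / 2.3854 = 0.3110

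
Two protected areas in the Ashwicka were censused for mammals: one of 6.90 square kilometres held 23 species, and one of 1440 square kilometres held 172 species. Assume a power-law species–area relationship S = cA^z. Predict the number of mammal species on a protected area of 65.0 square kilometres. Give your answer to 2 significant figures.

z = ln(172/23) / ln(1440/6.9) = 2.0120 / 5.3409 = 0.3767
c = 23 / 6.9^0.3767 = 23 / 2.07 = 11.11
S₃ = 11.11 × 65^0.3767 = 11.11 × 4.819 ≈ 53.54

54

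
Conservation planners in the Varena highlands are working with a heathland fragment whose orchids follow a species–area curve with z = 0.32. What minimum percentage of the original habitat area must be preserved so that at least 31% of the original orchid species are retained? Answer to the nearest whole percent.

Need (A_new/A_old)^0.32 = 0.31, so A_new/A_old = 0.31^(1/0.32) = 0.31^3.125
ln(A_new/A_old) = ln 0.31 / 0.32 = -1.1712 / 0.32 = -3.6599
A_new/A_old = e^-3.6599 ≈ 0.02573

3%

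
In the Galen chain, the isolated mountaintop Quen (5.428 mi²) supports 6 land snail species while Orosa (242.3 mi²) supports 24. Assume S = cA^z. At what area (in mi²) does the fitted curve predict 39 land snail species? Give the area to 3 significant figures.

z = ln(24/6) / ln(242.3/5.428) = 1.3863 / 3.7986 = 0.3649
c = 6 / 5.428^0.3649 = 6 / 1.854 = 3.236
A = (39/3.236)^(1/0.3649) ⇒ ln A = ln(12.05)/0.3649 = 6.8205
A = e^6.8205 ≈ 916.5 mi²

916 mi²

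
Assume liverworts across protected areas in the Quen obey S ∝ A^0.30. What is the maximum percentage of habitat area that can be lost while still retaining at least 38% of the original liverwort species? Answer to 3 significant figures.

96.0%

Need (A_new/A_old)^0.3 = 0.38, so A_new/A_old = 0.38^(1/0.3) = 0.38^3.333
ln(A_new/A_old) = ln 0.38 / 0.3 = -0.9676 / 0.3 = -3.2253
A_new/A_old = e^-3.2253 ≈ 0.03974
Fraction that can be lost = 1 − 0.03974 = 0.9603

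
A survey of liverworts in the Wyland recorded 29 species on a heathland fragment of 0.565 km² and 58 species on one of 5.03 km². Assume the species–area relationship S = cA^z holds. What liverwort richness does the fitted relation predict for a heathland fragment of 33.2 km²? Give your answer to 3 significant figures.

106

z = ln(58/29) / ln(5.03/0.565) = 0.6931 / 2.1863 = 0.3170
c = 29 / 0.565^0.3170 = 29 / 0.8344 = 34.75
S₃ = 34.75 × 33.2^0.3170 = 34.75 × 3.036 ≈ 105.5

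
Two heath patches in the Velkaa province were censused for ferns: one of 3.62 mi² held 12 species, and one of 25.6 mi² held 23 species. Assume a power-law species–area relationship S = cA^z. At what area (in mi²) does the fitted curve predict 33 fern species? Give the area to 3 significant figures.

75.8 mi²

z = ln(23/12) / ln(25.6/3.62) = 0.6506 / 1.9561 = 0.3326
c = 12 / 3.62^0.3326 = 12 / 1.534 = 7.823
A = (33/7.823)^(1/0.3326) ⇒ ln A = ln(4.218)/0.3326 = 4.3280
A = e^4.3280 ≈ 75.8 mi²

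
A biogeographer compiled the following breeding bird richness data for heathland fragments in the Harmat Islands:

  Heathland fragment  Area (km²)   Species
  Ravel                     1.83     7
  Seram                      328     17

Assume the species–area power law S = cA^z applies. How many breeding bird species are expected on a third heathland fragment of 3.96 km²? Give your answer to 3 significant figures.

z = ln(17/7) / ln(328/1.83) = 0.8873 / 5.1887 = 0.1710
c = 7 / 1.83^0.1710 = 7 / 1.109 = 6.313
S₃ = 6.313 × 3.96^0.1710 = 6.313 × 1.265 ≈ 7.988

7.99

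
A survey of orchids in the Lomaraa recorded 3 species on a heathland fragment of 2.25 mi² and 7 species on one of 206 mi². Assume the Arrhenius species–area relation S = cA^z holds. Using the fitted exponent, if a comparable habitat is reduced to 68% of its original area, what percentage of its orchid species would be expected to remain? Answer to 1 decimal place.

93.0%

z = ln(7/3) / ln(206/2.25) = 0.8473 / 4.5169 = 0.1876
S_new/S_old = (A_new/A_old)^z = 0.68^0.1876 = exp(0.1876 × -0.3857) = 0.9302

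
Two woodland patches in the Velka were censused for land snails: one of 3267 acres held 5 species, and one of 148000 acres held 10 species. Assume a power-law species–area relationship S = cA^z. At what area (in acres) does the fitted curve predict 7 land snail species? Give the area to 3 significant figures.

20800 acres

z = ln(10/5) / ln(148000/3267) = 0.6931 / 3.8133 = 0.1818
c = 5 / 3267^0.1818 = 5 / 4.353 = 1.149
A = (7/1.149)^(1/0.1818) ⇒ ln A = ln(6.094)/0.1818 = 9.9427
A = e^9.9427 ≈ 20800 acres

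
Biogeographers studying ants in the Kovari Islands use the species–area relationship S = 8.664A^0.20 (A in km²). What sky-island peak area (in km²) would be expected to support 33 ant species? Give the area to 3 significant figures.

33 = 8.664 × A^0.2  ⇒  A^0.2 = 33/8.664 = 3.809
ln A = ln(3.809) / 0.2 = 1.3373 / 0.2 = 6.6867
A = e^6.6867 ≈ 801.6 km²

802 km²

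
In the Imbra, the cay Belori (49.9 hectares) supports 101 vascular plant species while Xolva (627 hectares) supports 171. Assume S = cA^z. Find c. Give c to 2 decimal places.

44.78

z = ln(S₂/S₁) / ln(A₂/A₁) = ln(171/101) / ln(627/49.9) = 0.5265 / 2.5309 = 0.2080
c = S₁ / A₁^z = 101 / 49.9^0.2080 = 101 / 2.256 = 44.78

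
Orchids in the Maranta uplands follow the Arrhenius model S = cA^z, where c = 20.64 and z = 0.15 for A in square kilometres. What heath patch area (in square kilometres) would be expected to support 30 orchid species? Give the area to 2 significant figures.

12 square kilometres

30 = 20.64 × A^0.15  ⇒  A^0.15 = 30/20.64 = 1.453
ln A = ln(1.453) / 0.15 = 0.3740 / 0.15 = 2.4931
A = e^2.4931 ≈ 12.1 square kilometres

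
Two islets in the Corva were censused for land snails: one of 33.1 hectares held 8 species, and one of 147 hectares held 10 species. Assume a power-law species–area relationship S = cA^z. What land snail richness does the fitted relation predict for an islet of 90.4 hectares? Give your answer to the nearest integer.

z = ln(10/8) / ln(147/33.1) = 0.2231 / 1.4909 = 0.1497
c = 8 / 33.1^0.1497 = 8 / 1.688 = 4.738
S₃ = 4.738 × 90.4^0.1497 = 4.738 × 1.962 ≈ 9.298

9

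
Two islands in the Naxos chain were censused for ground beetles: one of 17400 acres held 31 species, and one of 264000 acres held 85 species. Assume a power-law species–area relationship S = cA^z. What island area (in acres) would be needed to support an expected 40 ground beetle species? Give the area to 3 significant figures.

34600 acres

z = ln(85/31) / ln(264000/17400) = 1.0087 / 2.7195 = 0.3709
c = 31 / 17400^0.3709 = 31 / 37.4 = 0.8289
A = (40/0.8289)^(1/0.3709) ⇒ ln A = ln(48.25)/0.3709 = 10.4514
A = e^10.4514 ≈ 34594 acres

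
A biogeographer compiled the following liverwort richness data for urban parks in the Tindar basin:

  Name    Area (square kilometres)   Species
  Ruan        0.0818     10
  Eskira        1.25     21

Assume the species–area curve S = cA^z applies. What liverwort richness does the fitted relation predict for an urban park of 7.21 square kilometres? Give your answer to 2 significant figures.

34

z = ln(21/10) / ln(1.25/0.0818) = 0.7419 / 2.7266 = 0.2721
c = 10 / 0.0818^0.2721 = 10 / 0.506 = 19.76
S₃ = 19.76 × 7.21^0.2721 = 19.76 × 1.712 ≈ 33.83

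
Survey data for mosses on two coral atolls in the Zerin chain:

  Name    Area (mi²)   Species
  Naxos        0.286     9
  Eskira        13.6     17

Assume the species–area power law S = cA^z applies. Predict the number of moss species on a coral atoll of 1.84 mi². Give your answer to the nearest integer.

z = ln(17/9) / ln(13.6/0.286) = 0.6360 / 3.8618 = 0.1647
c = 9 / 0.286^0.1647 = 9 / 0.8137 = 11.06
S₃ = 11.06 × 1.84^0.1647 = 11.06 × 1.106 ≈ 12.23

12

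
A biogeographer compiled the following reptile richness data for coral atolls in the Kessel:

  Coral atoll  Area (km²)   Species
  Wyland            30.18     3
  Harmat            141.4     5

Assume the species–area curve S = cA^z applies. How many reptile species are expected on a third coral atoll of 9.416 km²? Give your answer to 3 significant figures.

z = ln(5/3) / ln(141.4/30.18) = 0.5108 / 1.5444 = 0.3308
c = 3 / 30.18^0.3308 = 3 / 3.086 = 0.9721
S₃ = 0.9721 × 9.416^0.3308 = 0.9721 × 2.099 ≈ 2.041

2.04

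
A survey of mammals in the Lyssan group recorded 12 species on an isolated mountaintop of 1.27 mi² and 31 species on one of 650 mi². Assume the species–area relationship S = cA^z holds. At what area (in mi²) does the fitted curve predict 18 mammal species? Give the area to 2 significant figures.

z = ln(31/12) / ln(650/1.27) = 0.9491 / 6.2380 = 0.1521
c = 12 / 1.27^0.1521 = 12 / 1.037 = 11.57
A = (18/11.57)^(1/0.1521) ⇒ ln A = ln(1.556)/0.1521 = 2.9040
A = e^2.9040 ≈ 18.25 mi²

18 mi²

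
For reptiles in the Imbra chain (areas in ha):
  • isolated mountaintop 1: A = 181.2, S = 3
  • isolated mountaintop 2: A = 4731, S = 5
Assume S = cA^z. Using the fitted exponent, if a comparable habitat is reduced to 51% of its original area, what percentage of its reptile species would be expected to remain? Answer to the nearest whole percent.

90%

z = ln(5/3) / ln(4731/181.2) = 0.5108 / 3.2623 = 0.1566
S_new/S_old = (A_new/A_old)^z = 0.51^0.1566 = exp(0.1566 × -0.6733) = 0.8999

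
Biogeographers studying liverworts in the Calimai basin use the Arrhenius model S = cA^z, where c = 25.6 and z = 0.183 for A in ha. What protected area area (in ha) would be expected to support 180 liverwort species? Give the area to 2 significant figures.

43000 ha

180 = 25.6 × A^0.183  ⇒  A^0.183 = 180/25.6 = 7.031
ln A = ln(7.031) / 0.183 = 1.9504 / 0.183 = 10.6577
A = e^10.6577 ≈ 42520 ha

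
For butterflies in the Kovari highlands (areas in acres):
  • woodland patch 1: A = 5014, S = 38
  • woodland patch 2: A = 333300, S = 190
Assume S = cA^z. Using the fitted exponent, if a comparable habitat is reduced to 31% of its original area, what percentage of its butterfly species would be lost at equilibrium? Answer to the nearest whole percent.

z = ln(190/38) / ln(333300/5014) = 1.6094 / 4.1968 = 0.3835
S_new/S_old = (A_new/A_old)^z = 0.31^0.3835 = exp(0.3835 × -1.1712) = 0.6382
Fraction lost = 1 − 0.6382 = 0.3618

36%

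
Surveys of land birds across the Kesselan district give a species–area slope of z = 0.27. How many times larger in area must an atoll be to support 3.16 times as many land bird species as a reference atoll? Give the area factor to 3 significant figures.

70.9

(A₂/A₁)^0.27 = 3.16, so A₂/A₁ = 3.16^(1/0.27) = 3.16^3.704
ln(A₂/A₁) = ln 3.16 / 0.27 = 1.1506 / 0.27 = 4.2614
A₂/A₁ = e^4.2614 ≈ 70.91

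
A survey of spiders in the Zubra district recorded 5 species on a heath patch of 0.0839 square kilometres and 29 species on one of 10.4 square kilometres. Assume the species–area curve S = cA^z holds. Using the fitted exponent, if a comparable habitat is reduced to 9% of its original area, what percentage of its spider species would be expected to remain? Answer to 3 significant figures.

z = ln(29/5) / ln(10.4/0.0839) = 1.7579 / 4.8199 = 0.3647
S_new/S_old = (A_new/A_old)^z = 0.09^0.3647 = exp(0.3647 × -2.4079) = 0.4155

41.6%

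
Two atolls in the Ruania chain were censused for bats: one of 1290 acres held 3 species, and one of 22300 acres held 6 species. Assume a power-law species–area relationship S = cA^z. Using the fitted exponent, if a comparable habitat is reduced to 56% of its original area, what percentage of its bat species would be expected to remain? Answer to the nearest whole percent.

z = ln(6/3) / ln(22300/1290) = 0.6931 / 2.8499 = 0.2432
S_new/S_old = (A_new/A_old)^z = 0.56^0.2432 = exp(0.2432 × -0.5798) = 0.8685

87%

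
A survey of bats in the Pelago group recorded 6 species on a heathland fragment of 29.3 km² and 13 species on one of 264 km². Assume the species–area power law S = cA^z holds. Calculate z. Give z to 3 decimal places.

0.352

Taking logs: ln S = ln c + z ln A, so z = (ln S₂ − ln S₁)/(ln A₂ − ln A₁).
z = ln(13/6) / ln(264/29.3) = ln(2.167) / ln(9.01) = 0.7732 / 2.1984 = 0.3517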